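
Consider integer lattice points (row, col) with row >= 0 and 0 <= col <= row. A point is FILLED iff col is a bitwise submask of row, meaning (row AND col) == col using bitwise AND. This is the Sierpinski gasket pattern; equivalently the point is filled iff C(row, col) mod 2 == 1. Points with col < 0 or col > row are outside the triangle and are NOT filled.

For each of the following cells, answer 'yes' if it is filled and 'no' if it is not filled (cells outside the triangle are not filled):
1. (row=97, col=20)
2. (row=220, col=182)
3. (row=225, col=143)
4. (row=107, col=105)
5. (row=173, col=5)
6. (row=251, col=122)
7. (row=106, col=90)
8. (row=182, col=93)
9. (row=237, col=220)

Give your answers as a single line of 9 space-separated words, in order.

(97,20): row=0b1100001, col=0b10100, row AND col = 0b0 = 0; 0 != 20 -> empty
(220,182): row=0b11011100, col=0b10110110, row AND col = 0b10010100 = 148; 148 != 182 -> empty
(225,143): row=0b11100001, col=0b10001111, row AND col = 0b10000001 = 129; 129 != 143 -> empty
(107,105): row=0b1101011, col=0b1101001, row AND col = 0b1101001 = 105; 105 == 105 -> filled
(173,5): row=0b10101101, col=0b101, row AND col = 0b101 = 5; 5 == 5 -> filled
(251,122): row=0b11111011, col=0b1111010, row AND col = 0b1111010 = 122; 122 == 122 -> filled
(106,90): row=0b1101010, col=0b1011010, row AND col = 0b1001010 = 74; 74 != 90 -> empty
(182,93): row=0b10110110, col=0b1011101, row AND col = 0b10100 = 20; 20 != 93 -> empty
(237,220): row=0b11101101, col=0b11011100, row AND col = 0b11001100 = 204; 204 != 220 -> empty

Answer: no no no yes yes yes no no no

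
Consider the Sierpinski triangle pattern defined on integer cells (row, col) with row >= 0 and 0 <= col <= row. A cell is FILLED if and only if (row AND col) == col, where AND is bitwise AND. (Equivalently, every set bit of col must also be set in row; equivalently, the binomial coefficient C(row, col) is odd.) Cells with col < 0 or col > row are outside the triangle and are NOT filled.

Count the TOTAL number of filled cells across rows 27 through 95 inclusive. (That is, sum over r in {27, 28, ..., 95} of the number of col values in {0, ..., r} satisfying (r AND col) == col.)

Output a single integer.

r27=11011 pc4: +16 =16
r28=11100 pc3: +8 =24
r29=11101 pc4: +16 =40
r30=11110 pc4: +16 =56
r31=11111 pc5: +32 =88
r32=100000 pc1: +2 =90
r33=100001 pc2: +4 =94
r34=100010 pc2: +4 =98
r35=100011 pc3: +8 =106
r36=100100 pc2: +4 =110
r37=100101 pc3: +8 =118
r38=100110 pc3: +8 =126
r39=100111 pc4: +16 =142
r40=101000 pc2: +4 =146
r41=101001 pc3: +8 =154
r42=101010 pc3: +8 =162
r43=101011 pc4: +16 =178
r44=101100 pc3: +8 =186
r45=101101 pc4: +16 =202
r46=101110 pc4: +16 =218
r47=101111 pc5: +32 =250
r48=110000 pc2: +4 =254
r49=110001 pc3: +8 =262
r50=110010 pc3: +8 =270
r51=110011 pc4: +16 =286
r52=110100 pc3: +8 =294
r53=110101 pc4: +16 =310
r54=110110 pc4: +16 =326
r55=110111 pc5: +32 =358
r56=111000 pc3: +8 =366
r57=111001 pc4: +16 =382
r58=111010 pc4: +16 =398
r59=111011 pc5: +32 =430
r60=111100 pc4: +16 =446
r61=111101 pc5: +32 =478
r62=111110 pc5: +32 =510
r63=111111 pc6: +64 =574
r64=1000000 pc1: +2 =576
r65=1000001 pc2: +4 =580
r66=1000010 pc2: +4 =584
r67=1000011 pc3: +8 =592
r68=1000100 pc2: +4 =596
r69=1000101 pc3: +8 =604
r70=1000110 pc3: +8 =612
r71=1000111 pc4: +16 =628
r72=1001000 pc2: +4 =632
r73=1001001 pc3: +8 =640
r74=1001010 pc3: +8 =648
r75=1001011 pc4: +16 =664
r76=1001100 pc3: +8 =672
r77=1001101 pc4: +16 =688
r78=1001110 pc4: +16 =704
r79=1001111 pc5: +32 =736
r80=1010000 pc2: +4 =740
r81=1010001 pc3: +8 =748
r82=1010010 pc3: +8 =756
r83=1010011 pc4: +16 =772
r84=1010100 pc3: +8 =780
r85=1010101 pc4: +16 =796
r86=1010110 pc4: +16 =812
r87=1010111 pc5: +32 =844
r88=1011000 pc3: +8 =852
r89=1011001 pc4: +16 =868
r90=1011010 pc4: +16 =884
r91=1011011 pc5: +32 =916
r92=1011100 pc4: +16 =932
r93=1011101 pc5: +32 =964
r94=1011110 pc5: +32 =996
r95=1011111 pc6: +64 =1060

Answer: 1060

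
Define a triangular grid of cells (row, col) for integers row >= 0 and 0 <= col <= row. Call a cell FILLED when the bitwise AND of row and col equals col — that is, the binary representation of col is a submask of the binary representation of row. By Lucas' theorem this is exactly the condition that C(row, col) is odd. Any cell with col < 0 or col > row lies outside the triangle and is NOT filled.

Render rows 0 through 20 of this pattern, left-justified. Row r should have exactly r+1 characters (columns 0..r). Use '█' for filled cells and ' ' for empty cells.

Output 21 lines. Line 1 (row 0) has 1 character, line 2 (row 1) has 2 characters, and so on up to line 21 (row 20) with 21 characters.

r0=0: █
r1=1: ██
r2=10: █ █
r3=11: ████
r4=100: █   █
r5=101: ██  ██
r6=110: █ █ █ █
r7=111: ████████
r8=1000: █       █
r9=1001: ██      ██
r10=1010: █ █     █ █
r11=1011: ████    ████
r12=1100: █   █   █   █
r13=1101: ██  ██  ██  ██
r14=1110: █ █ █ █ █ █ █ █
r15=1111: ████████████████
r16=10000: █               █
r17=10001: ██              ██
r18=10010: █ █             █ █
r19=10011: ████            ████
r20=10100: █   █           █   █

Answer: █
██
█ █
████
█   █
██  ██
█ █ █ █
████████
█       █
██      ██
█ █     █ █
████    ████
█   █   █   █
██  ██  ██  ██
█ █ █ █ █ █ █ █
████████████████
█               █
██              ██
█ █             █ █
████            ████
█   █           █   █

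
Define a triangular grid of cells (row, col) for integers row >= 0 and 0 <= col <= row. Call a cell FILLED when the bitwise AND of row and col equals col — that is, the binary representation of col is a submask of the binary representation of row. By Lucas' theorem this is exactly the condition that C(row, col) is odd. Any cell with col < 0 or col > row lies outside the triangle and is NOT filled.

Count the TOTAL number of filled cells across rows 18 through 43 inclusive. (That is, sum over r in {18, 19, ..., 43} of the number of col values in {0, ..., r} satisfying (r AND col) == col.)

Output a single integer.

Answer: 246

Derivation:
r18=10010 pc2: +4 =4
r19=10011 pc3: +8 =12
r20=10100 pc2: +4 =16
r21=10101 pc3: +8 =24
r22=10110 pc3: +8 =32
r23=10111 pc4: +16 =48
r24=11000 pc2: +4 =52
r25=11001 pc3: +8 =60
r26=11010 pc3: +8 =68
r27=11011 pc4: +16 =84
r28=11100 pc3: +8 =92
r29=11101 pc4: +16 =108
r30=11110 pc4: +16 =124
r31=11111 pc5: +32 =156
r32=100000 pc1: +2 =158
r33=100001 pc2: +4 =162
r34=100010 pc2: +4 =166
r35=100011 pc3: +8 =174
r36=100100 pc2: +4 =178
r37=100101 pc3: +8 =186
r38=100110 pc3: +8 =194
r39=100111 pc4: +16 =210
r40=101000 pc2: +4 =214
r41=101001 pc3: +8 =222
r42=101010 pc3: +8 =230
r43=101011 pc4: +16 =246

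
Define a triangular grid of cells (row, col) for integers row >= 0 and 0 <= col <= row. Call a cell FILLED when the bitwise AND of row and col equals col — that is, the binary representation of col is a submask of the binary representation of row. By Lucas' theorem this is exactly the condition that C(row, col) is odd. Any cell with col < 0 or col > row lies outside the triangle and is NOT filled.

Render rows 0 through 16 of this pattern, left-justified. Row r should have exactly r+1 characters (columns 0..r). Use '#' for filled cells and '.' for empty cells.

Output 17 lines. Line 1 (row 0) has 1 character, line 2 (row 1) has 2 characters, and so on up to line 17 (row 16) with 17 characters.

Answer: #
##
#.#
####
#...#
##..##
#.#.#.#
########
#.......#
##......##
#.#.....#.#
####....####
#...#...#...#
##..##..##..##
#.#.#.#.#.#.#.#
################
#...............#

Derivation:
r0=0: #
r1=1: ##
r2=10: #.#
r3=11: ####
r4=100: #...#
r5=101: ##..##
r6=110: #.#.#.#
r7=111: ########
r8=1000: #.......#
r9=1001: ##......##
r10=1010: #.#.....#.#
r11=1011: ####....####
r12=1100: #...#...#...#
r13=1101: ##..##..##..##
r14=1110: #.#.#.#.#.#.#.#
r15=1111: ################
r16=10000: #...............#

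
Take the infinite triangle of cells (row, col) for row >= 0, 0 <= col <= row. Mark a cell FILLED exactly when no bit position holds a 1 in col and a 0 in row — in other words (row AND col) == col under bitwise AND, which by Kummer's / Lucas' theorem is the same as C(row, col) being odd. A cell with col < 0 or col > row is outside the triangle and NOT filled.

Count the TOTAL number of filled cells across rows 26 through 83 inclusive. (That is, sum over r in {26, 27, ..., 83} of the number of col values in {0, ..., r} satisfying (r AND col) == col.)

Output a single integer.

Answer: 780

Derivation:
r26=11010 pc3: +8 =8
r27=11011 pc4: +16 =24
r28=11100 pc3: +8 =32
r29=11101 pc4: +16 =48
r30=11110 pc4: +16 =64
r31=11111 pc5: +32 =96
r32=100000 pc1: +2 =98
r33=100001 pc2: +4 =102
r34=100010 pc2: +4 =106
r35=100011 pc3: +8 =114
r36=100100 pc2: +4 =118
r37=100101 pc3: +8 =126
r38=100110 pc3: +8 =134
r39=100111 pc4: +16 =150
r40=101000 pc2: +4 =154
r41=101001 pc3: +8 =162
r42=101010 pc3: +8 =170
r43=101011 pc4: +16 =186
r44=101100 pc3: +8 =194
r45=101101 pc4: +16 =210
r46=101110 pc4: +16 =226
r47=101111 pc5: +32 =258
r48=110000 pc2: +4 =262
r49=110001 pc3: +8 =270
r50=110010 pc3: +8 =278
r51=110011 pc4: +16 =294
r52=110100 pc3: +8 =302
r53=110101 pc4: +16 =318
r54=110110 pc4: +16 =334
r55=110111 pc5: +32 =366
r56=111000 pc3: +8 =374
r57=111001 pc4: +16 =390
r58=111010 pc4: +16 =406
r59=111011 pc5: +32 =438
r60=111100 pc4: +16 =454
r61=111101 pc5: +32 =486
r62=111110 pc5: +32 =518
r63=111111 pc6: +64 =582
r64=1000000 pc1: +2 =584
r65=1000001 pc2: +4 =588
r66=1000010 pc2: +4 =592
r67=1000011 pc3: +8 =600
r68=1000100 pc2: +4 =604
r69=1000101 pc3: +8 =612
r70=1000110 pc3: +8 =620
r71=1000111 pc4: +16 =636
r72=1001000 pc2: +4 =640
r73=1001001 pc3: +8 =648
r74=1001010 pc3: +8 =656
r75=1001011 pc4: +16 =672
r76=1001100 pc3: +8 =680
r77=1001101 pc4: +16 =696
r78=1001110 pc4: +16 =712
r79=1001111 pc5: +32 =744
r80=1010000 pc2: +4 =748
r81=1010001 pc3: +8 =756
r82=1010010 pc3: +8 =764
r83=1010011 pc4: +16 =780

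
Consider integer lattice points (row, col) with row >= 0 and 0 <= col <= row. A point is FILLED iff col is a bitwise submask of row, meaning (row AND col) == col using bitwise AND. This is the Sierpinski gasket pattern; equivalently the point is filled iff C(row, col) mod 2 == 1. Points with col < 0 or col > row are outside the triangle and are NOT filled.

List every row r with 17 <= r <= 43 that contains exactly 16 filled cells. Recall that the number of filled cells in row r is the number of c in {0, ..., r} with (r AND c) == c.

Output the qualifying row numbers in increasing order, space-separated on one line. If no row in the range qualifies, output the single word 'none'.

Answer: 23 27 29 30 39 43

Derivation:
Row r has 2^popcount(r) filled cells, so we need popcount(r) = log2(16) = 4.
Scan r = 17..43 and keep those with exactly 4 one-bits:
r=17=10001 popcount=2 -> skip
r=18=10010 popcount=2 -> skip
r=19=10011 popcount=3 -> skip
r=20=10100 popcount=2 -> skip
r=21=10101 popcount=3 -> skip
r=22=10110 popcount=3 -> skip
r=23=10111 popcount=4 -> KEEP
r=24=11000 popcount=2 -> skip
r=25=11001 popcount=3 -> skip
r=26=11010 popcount=3 -> skip
r=27=11011 popcount=4 -> KEEP
r=28=11100 popcount=3 -> skip
r=29=11101 popcount=4 -> KEEP
r=30=11110 popcount=4 -> KEEP
r=31=11111 popcount=5 -> skip
r=32=100000 popcount=1 -> skip
r=33=100001 popcount=2 -> skip
r=34=100010 popcount=2 -> skip
r=35=100011 popcount=3 -> skip
r=36=100100 popcount=2 -> skip
r=37=100101 popcount=3 -> skip
r=38=100110 popcount=3 -> skip
r=39=100111 popcount=4 -> KEEP
r=40=101000 popcount=2 -> skip
r=41=101001 popcount=3 -> skip
r=42=101010 popcount=3 -> skip
r=43=101011 popcount=4 -> KEEP
Kept rows: 23 27 29 30 39 43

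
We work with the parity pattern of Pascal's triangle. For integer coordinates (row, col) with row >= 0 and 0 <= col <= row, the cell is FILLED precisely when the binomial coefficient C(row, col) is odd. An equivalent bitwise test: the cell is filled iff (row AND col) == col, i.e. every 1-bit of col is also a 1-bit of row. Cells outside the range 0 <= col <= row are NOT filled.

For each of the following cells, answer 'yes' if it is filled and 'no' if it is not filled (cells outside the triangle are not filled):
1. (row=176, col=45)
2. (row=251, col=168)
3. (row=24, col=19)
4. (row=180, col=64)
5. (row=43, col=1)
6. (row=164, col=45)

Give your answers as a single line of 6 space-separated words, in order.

(176,45): row=0b10110000, col=0b101101, row AND col = 0b100000 = 32; 32 != 45 -> empty
(251,168): row=0b11111011, col=0b10101000, row AND col = 0b10101000 = 168; 168 == 168 -> filled
(24,19): row=0b11000, col=0b10011, row AND col = 0b10000 = 16; 16 != 19 -> empty
(180,64): row=0b10110100, col=0b1000000, row AND col = 0b0 = 0; 0 != 64 -> empty
(43,1): row=0b101011, col=0b1, row AND col = 0b1 = 1; 1 == 1 -> filled
(164,45): row=0b10100100, col=0b101101, row AND col = 0b100100 = 36; 36 != 45 -> empty

Answer: no yes no no yes no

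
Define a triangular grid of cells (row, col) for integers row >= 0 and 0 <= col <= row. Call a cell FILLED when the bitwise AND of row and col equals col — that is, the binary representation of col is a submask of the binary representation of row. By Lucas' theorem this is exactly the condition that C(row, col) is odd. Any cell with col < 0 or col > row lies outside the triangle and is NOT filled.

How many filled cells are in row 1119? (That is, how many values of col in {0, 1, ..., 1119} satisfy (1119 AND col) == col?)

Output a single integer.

1119 in binary = 10001011111
popcount(1119) = number of 1-bits in 10001011111 = 7
A col c satisfies (1119 AND c) == c iff every set bit of c is also set in 1119; each of the 7 set bits of 1119 can independently be on or off in c.
count = 2^7 = 128

Answer: 128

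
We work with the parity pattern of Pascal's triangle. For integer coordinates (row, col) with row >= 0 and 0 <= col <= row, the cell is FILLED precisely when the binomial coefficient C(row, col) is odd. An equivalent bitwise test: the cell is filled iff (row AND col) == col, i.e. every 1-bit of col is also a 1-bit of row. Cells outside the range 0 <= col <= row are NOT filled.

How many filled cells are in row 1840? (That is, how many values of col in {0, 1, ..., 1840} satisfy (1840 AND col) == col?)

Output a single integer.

Answer: 32

Derivation:
1840 in binary = 11100110000
popcount(1840) = number of 1-bits in 11100110000 = 5
A col c satisfies (1840 AND c) == c iff every set bit of c is also set in 1840; each of the 5 set bits of 1840 can independently be on or off in c.
count = 2^5 = 32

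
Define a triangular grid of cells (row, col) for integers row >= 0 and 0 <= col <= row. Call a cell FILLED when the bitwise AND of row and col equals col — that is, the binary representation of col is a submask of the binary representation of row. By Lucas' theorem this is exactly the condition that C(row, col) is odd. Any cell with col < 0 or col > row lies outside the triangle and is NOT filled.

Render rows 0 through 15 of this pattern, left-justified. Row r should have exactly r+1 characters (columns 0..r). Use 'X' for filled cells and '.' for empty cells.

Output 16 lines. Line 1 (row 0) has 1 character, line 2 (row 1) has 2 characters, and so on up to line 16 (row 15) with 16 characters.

Answer: X
XX
X.X
XXXX
X...X
XX..XX
X.X.X.X
XXXXXXXX
X.......X
XX......XX
X.X.....X.X
XXXX....XXXX
X...X...X...X
XX..XX..XX..XX
X.X.X.X.X.X.X.X
XXXXXXXXXXXXXXXX

Derivation:
r0=0: X
r1=1: XX
r2=10: X.X
r3=11: XXXX
r4=100: X...X
r5=101: XX..XX
r6=110: X.X.X.X
r7=111: XXXXXXXX
r8=1000: X.......X
r9=1001: XX......XX
r10=1010: X.X.....X.X
r11=1011: XXXX....XXXX
r12=1100: X...X...X...X
r13=1101: XX..XX..XX..XX
r14=1110: X.X.X.X.X.X.X.X
r15=1111: XXXXXXXXXXXXXXXX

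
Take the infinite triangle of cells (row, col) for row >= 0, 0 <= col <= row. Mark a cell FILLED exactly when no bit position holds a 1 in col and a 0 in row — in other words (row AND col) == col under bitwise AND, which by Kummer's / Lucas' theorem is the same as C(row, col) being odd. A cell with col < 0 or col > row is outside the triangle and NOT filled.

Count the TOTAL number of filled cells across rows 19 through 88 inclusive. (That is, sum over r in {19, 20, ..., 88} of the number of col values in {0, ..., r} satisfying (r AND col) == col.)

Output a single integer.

Answer: 916

Derivation:
r19=10011 pc3: +8 =8
r20=10100 pc2: +4 =12
r21=10101 pc3: +8 =20
r22=10110 pc3: +8 =28
r23=10111 pc4: +16 =44
r24=11000 pc2: +4 =48
r25=11001 pc3: +8 =56
r26=11010 pc3: +8 =64
r27=11011 pc4: +16 =80
r28=11100 pc3: +8 =88
r29=11101 pc4: +16 =104
r30=11110 pc4: +16 =120
r31=11111 pc5: +32 =152
r32=100000 pc1: +2 =154
r33=100001 pc2: +4 =158
r34=100010 pc2: +4 =162
r35=100011 pc3: +8 =170
r36=100100 pc2: +4 =174
r37=100101 pc3: +8 =182
r38=100110 pc3: +8 =190
r39=100111 pc4: +16 =206
r40=101000 pc2: +4 =210
r41=101001 pc3: +8 =218
r42=101010 pc3: +8 =226
r43=101011 pc4: +16 =242
r44=101100 pc3: +8 =250
r45=101101 pc4: +16 =266
r46=101110 pc4: +16 =282
r47=101111 pc5: +32 =314
r48=110000 pc2: +4 =318
r49=110001 pc3: +8 =326
r50=110010 pc3: +8 =334
r51=110011 pc4: +16 =350
r52=110100 pc3: +8 =358
r53=110101 pc4: +16 =374
r54=110110 pc4: +16 =390
r55=110111 pc5: +32 =422
r56=111000 pc3: +8 =430
r57=111001 pc4: +16 =446
r58=111010 pc4: +16 =462
r59=111011 pc5: +32 =494
r60=111100 pc4: +16 =510
r61=111101 pc5: +32 =542
r62=111110 pc5: +32 =574
r63=111111 pc6: +64 =638
r64=1000000 pc1: +2 =640
r65=1000001 pc2: +4 =644
r66=1000010 pc2: +4 =648
r67=1000011 pc3: +8 =656
r68=1000100 pc2: +4 =660
r69=1000101 pc3: +8 =668
r70=1000110 pc3: +8 =676
r71=1000111 pc4: +16 =692
r72=1001000 pc2: +4 =696
r73=1001001 pc3: +8 =704
r74=1001010 pc3: +8 =712
r75=1001011 pc4: +16 =728
r76=1001100 pc3: +8 =736
r77=1001101 pc4: +16 =752
r78=1001110 pc4: +16 =768
r79=1001111 pc5: +32 =800
r80=1010000 pc2: +4 =804
r81=1010001 pc3: +8 =812
r82=1010010 pc3: +8 =820
r83=1010011 pc4: +16 =836
r84=1010100 pc3: +8 =844
r85=1010101 pc4: +16 =860
r86=1010110 pc4: +16 =876
r87=1010111 pc5: +32 =908
r88=1011000 pc3: +8 =916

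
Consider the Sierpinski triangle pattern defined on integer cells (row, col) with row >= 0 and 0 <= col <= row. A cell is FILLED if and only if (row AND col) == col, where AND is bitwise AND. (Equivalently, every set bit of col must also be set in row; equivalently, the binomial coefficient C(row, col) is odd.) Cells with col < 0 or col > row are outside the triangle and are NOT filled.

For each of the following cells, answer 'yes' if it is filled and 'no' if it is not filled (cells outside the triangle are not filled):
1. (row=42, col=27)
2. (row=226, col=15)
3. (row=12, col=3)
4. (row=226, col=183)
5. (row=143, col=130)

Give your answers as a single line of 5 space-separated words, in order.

Answer: no no no no yes

Derivation:
(42,27): row=0b101010, col=0b11011, row AND col = 0b1010 = 10; 10 != 27 -> empty
(226,15): row=0b11100010, col=0b1111, row AND col = 0b10 = 2; 2 != 15 -> empty
(12,3): row=0b1100, col=0b11, row AND col = 0b0 = 0; 0 != 3 -> empty
(226,183): row=0b11100010, col=0b10110111, row AND col = 0b10100010 = 162; 162 != 183 -> empty
(143,130): row=0b10001111, col=0b10000010, row AND col = 0b10000010 = 130; 130 == 130 -> filled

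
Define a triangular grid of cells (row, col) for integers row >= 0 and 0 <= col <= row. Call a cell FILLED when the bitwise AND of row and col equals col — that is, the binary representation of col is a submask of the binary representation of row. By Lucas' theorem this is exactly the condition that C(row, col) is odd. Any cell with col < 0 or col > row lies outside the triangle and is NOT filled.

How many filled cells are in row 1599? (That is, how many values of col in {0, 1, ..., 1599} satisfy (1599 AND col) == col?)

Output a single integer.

1599 in binary = 11000111111
popcount(1599) = number of 1-bits in 11000111111 = 8
A col c satisfies (1599 AND c) == c iff every set bit of c is also set in 1599; each of the 8 set bits of 1599 can independently be on or off in c.
count = 2^8 = 256

Answer: 256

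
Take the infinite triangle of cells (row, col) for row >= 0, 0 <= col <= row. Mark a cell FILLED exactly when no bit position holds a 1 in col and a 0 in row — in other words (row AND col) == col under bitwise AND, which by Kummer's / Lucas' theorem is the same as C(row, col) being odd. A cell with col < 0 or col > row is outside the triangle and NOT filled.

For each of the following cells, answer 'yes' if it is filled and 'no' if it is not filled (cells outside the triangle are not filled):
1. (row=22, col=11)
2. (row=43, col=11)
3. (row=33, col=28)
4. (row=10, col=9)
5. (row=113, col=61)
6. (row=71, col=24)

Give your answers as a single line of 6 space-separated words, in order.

Answer: no yes no no no no

Derivation:
(22,11): row=0b10110, col=0b1011, row AND col = 0b10 = 2; 2 != 11 -> empty
(43,11): row=0b101011, col=0b1011, row AND col = 0b1011 = 11; 11 == 11 -> filled
(33,28): row=0b100001, col=0b11100, row AND col = 0b0 = 0; 0 != 28 -> empty
(10,9): row=0b1010, col=0b1001, row AND col = 0b1000 = 8; 8 != 9 -> empty
(113,61): row=0b1110001, col=0b111101, row AND col = 0b110001 = 49; 49 != 61 -> empty
(71,24): row=0b1000111, col=0b11000, row AND col = 0b0 = 0; 0 != 24 -> empty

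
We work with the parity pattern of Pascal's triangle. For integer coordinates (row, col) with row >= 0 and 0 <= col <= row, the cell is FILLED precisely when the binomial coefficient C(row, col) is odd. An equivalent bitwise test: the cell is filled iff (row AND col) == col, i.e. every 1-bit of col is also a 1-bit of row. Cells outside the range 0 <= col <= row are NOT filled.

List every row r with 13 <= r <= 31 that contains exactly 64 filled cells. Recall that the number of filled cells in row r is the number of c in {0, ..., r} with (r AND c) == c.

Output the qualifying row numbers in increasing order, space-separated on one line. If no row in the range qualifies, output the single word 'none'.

Row r has 2^popcount(r) filled cells, so we need popcount(r) = log2(64) = 6.
Scan r = 13..31 and keep those with exactly 6 one-bits:
r=13=1101 popcount=3 -> skip
r=14=1110 popcount=3 -> skip
r=15=1111 popcount=4 -> skip
r=16=10000 popcount=1 -> skip
r=17=10001 popcount=2 -> skip
r=18=10010 popcount=2 -> skip
r=19=10011 popcount=3 -> skip
r=20=10100 popcount=2 -> skip
r=21=10101 popcount=3 -> skip
r=22=10110 popcount=3 -> skip
r=23=10111 popcount=4 -> skip
r=24=11000 popcount=2 -> skip
r=25=11001 popcount=3 -> skip
r=26=11010 popcount=3 -> skip
r=27=11011 popcount=4 -> skip
r=28=11100 popcount=3 -> skip
r=29=11101 popcount=4 -> skip
r=30=11110 popcount=4 -> skip
r=31=11111 popcount=5 -> skip
Kept rows: none

Answer: none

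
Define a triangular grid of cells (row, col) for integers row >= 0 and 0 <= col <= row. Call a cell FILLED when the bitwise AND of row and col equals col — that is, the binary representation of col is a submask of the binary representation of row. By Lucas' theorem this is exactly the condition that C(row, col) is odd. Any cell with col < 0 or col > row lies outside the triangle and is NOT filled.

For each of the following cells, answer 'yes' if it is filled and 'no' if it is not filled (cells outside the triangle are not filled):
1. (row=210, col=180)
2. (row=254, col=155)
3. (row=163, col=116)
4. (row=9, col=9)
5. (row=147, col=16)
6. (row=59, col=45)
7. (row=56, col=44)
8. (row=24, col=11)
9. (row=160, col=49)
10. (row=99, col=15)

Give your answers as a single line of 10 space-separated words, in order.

Answer: no no no yes yes no no no no no

Derivation:
(210,180): row=0b11010010, col=0b10110100, row AND col = 0b10010000 = 144; 144 != 180 -> empty
(254,155): row=0b11111110, col=0b10011011, row AND col = 0b10011010 = 154; 154 != 155 -> empty
(163,116): row=0b10100011, col=0b1110100, row AND col = 0b100000 = 32; 32 != 116 -> empty
(9,9): row=0b1001, col=0b1001, row AND col = 0b1001 = 9; 9 == 9 -> filled
(147,16): row=0b10010011, col=0b10000, row AND col = 0b10000 = 16; 16 == 16 -> filled
(59,45): row=0b111011, col=0b101101, row AND col = 0b101001 = 41; 41 != 45 -> empty
(56,44): row=0b111000, col=0b101100, row AND col = 0b101000 = 40; 40 != 44 -> empty
(24,11): row=0b11000, col=0b1011, row AND col = 0b1000 = 8; 8 != 11 -> empty
(160,49): row=0b10100000, col=0b110001, row AND col = 0b100000 = 32; 32 != 49 -> empty
(99,15): row=0b1100011, col=0b1111, row AND col = 0b11 = 3; 3 != 15 -> empty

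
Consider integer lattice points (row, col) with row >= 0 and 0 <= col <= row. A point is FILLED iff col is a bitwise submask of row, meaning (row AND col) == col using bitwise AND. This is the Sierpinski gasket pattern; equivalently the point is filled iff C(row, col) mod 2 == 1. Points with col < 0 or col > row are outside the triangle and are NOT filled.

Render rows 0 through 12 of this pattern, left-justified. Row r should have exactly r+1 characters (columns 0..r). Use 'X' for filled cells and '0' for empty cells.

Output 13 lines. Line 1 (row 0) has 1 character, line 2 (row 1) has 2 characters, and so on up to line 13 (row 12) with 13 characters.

Answer: X
XX
X0X
XXXX
X000X
XX00XX
X0X0X0X
XXXXXXXX
X0000000X
XX000000XX
X0X00000X0X
XXXX0000XXXX
X000X000X000X

Derivation:
r0=0: X
r1=1: XX
r2=10: X0X
r3=11: XXXX
r4=100: X000X
r5=101: XX00XX
r6=110: X0X0X0X
r7=111: XXXXXXXX
r8=1000: X0000000X
r9=1001: XX000000XX
r10=1010: X0X00000X0X
r11=1011: XXXX0000XXXX
r12=1100: X000X000X000X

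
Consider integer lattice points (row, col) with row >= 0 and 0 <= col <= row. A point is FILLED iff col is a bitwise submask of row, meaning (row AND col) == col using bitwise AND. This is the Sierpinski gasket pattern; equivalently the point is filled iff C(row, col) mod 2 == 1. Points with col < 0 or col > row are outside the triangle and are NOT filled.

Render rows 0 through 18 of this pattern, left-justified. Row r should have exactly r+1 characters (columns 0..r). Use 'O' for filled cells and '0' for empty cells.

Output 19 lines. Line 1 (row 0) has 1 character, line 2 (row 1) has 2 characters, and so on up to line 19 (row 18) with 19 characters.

Answer: O
OO
O0O
OOOO
O000O
OO00OO
O0O0O0O
OOOOOOOO
O0000000O
OO000000OO
O0O00000O0O
OOOO0000OOOO
O000O000O000O
OO00OO00OO00OO
O0O0O0O0O0O0O0O
OOOOOOOOOOOOOOOO
O000000000000000O
OO00000000000000OO
O0O0000000000000O0O

Derivation:
r0=0: O
r1=1: OO
r2=10: O0O
r3=11: OOOO
r4=100: O000O
r5=101: OO00OO
r6=110: O0O0O0O
r7=111: OOOOOOOO
r8=1000: O0000000O
r9=1001: OO000000OO
r10=1010: O0O00000O0O
r11=1011: OOOO0000OOOO
r12=1100: O000O000O000O
r13=1101: OO00OO00OO00OO
r14=1110: O0O0O0O0O0O0O0O
r15=1111: OOOOOOOOOOOOOOOO
r16=10000: O000000000000000O
r17=10001: OO00000000000000OO
r18=10010: O0O0000000000000O0O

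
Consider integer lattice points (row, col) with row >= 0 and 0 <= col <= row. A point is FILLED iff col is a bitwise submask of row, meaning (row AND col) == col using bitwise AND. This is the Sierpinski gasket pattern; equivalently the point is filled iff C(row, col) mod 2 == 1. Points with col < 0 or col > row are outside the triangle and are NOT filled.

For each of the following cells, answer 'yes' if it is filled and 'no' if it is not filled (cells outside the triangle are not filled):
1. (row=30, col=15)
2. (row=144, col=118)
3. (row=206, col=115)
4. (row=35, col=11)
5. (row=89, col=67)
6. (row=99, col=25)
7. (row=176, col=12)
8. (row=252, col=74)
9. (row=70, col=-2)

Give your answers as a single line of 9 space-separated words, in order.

Answer: no no no no no no no no no

Derivation:
(30,15): row=0b11110, col=0b1111, row AND col = 0b1110 = 14; 14 != 15 -> empty
(144,118): row=0b10010000, col=0b1110110, row AND col = 0b10000 = 16; 16 != 118 -> empty
(206,115): row=0b11001110, col=0b1110011, row AND col = 0b1000010 = 66; 66 != 115 -> empty
(35,11): row=0b100011, col=0b1011, row AND col = 0b11 = 3; 3 != 11 -> empty
(89,67): row=0b1011001, col=0b1000011, row AND col = 0b1000001 = 65; 65 != 67 -> empty
(99,25): row=0b1100011, col=0b11001, row AND col = 0b1 = 1; 1 != 25 -> empty
(176,12): row=0b10110000, col=0b1100, row AND col = 0b0 = 0; 0 != 12 -> empty
(252,74): row=0b11111100, col=0b1001010, row AND col = 0b1001000 = 72; 72 != 74 -> empty
(70,-2): col outside [0, 70] -> not filled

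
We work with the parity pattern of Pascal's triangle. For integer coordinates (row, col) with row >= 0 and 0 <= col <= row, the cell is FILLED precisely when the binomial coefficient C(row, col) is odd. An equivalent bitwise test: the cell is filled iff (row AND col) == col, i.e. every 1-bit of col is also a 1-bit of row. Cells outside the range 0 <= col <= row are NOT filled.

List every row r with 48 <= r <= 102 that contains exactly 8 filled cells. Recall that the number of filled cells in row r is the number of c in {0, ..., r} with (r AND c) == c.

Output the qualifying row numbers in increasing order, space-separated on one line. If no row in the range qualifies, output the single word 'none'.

Row r has 2^popcount(r) filled cells, so we need popcount(r) = log2(8) = 3.
Scan r = 48..102 and keep those with exactly 3 one-bits:
r=48=110000 popcount=2 -> skip
r=49=110001 popcount=3 -> KEEP
r=50=110010 popcount=3 -> KEEP
r=51=110011 popcount=4 -> skip
r=52=110100 popcount=3 -> KEEP
r=53=110101 popcount=4 -> skip
r=54=110110 popcount=4 -> skip
r=55=110111 popcount=5 -> skip
r=56=111000 popcount=3 -> KEEP
r=57=111001 popcount=4 -> skip
r=58=111010 popcount=4 -> skip
r=59=111011 popcount=5 -> skip
r=60=111100 popcount=4 -> skip
r=61=111101 popcount=5 -> skip
r=62=111110 popcount=5 -> skip
r=63=111111 popcount=6 -> skip
r=64=1000000 popcount=1 -> skip
r=65=1000001 popcount=2 -> skip
r=66=1000010 popcount=2 -> skip
r=67=1000011 popcount=3 -> KEEP
r=68=1000100 popcount=2 -> skip
r=69=1000101 popcount=3 -> KEEP
r=70=1000110 popcount=3 -> KEEP
r=71=1000111 popcount=4 -> skip
r=72=1001000 popcount=2 -> skip
r=73=1001001 popcount=3 -> KEEP
r=74=1001010 popcount=3 -> KEEP
r=75=1001011 popcount=4 -> skip
r=76=1001100 popcount=3 -> KEEP
r=77=1001101 popcount=4 -> skip
r=78=1001110 popcount=4 -> skip
r=79=1001111 popcount=5 -> skip
r=80=1010000 popcount=2 -> skip
r=81=1010001 popcount=3 -> KEEP
r=82=1010010 popcount=3 -> KEEP
r=83=1010011 popcount=4 -> skip
r=84=1010100 popcount=3 -> KEEP
r=85=1010101 popcount=4 -> skip
r=86=1010110 popcount=4 -> skip
r=87=1010111 popcount=5 -> skip
r=88=1011000 popcount=3 -> KEEP
r=89=1011001 popcount=4 -> skip
r=90=1011010 popcount=4 -> skip
r=91=1011011 popcount=5 -> skip
r=92=1011100 popcount=4 -> skip
r=93=1011101 popcount=5 -> skip
r=94=1011110 popcount=5 -> skip
r=95=1011111 popcount=6 -> skip
r=96=1100000 popcount=2 -> skip
r=97=1100001 popcount=3 -> KEEP
r=98=1100010 popcount=3 -> KEEP
r=99=1100011 popcount=4 -> skip
r=100=1100100 popcount=3 -> KEEP
r=101=1100101 popcount=4 -> skip
r=102=1100110 popcount=4 -> skip
Kept rows: 49 50 52 56 67 69 70 73 74 76 81 82 84 88 97 98 100

Answer: 49 50 52 56 67 69 70 73 74 76 81 82 84 88 97 98 100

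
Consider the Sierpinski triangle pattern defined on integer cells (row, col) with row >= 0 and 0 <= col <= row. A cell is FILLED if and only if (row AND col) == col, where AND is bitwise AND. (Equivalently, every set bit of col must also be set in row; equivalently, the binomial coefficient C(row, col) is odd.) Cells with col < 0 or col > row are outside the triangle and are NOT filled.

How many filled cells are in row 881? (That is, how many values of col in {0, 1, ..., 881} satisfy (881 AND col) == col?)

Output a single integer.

Answer: 64

Derivation:
881 in binary = 1101110001
popcount(881) = number of 1-bits in 1101110001 = 6
A col c satisfies (881 AND c) == c iff every set bit of c is also set in 881; each of the 6 set bits of 881 can independently be on or off in c.
count = 2^6 = 64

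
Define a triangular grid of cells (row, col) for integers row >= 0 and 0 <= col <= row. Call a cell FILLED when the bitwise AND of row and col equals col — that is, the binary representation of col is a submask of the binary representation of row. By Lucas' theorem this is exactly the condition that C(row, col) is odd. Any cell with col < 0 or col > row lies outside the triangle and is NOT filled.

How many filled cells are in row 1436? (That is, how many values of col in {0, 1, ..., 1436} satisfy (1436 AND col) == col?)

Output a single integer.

Answer: 64

Derivation:
1436 in binary = 10110011100
popcount(1436) = number of 1-bits in 10110011100 = 6
A col c satisfies (1436 AND c) == c iff every set bit of c is also set in 1436; each of the 6 set bits of 1436 can independently be on or off in c.
count = 2^6 = 64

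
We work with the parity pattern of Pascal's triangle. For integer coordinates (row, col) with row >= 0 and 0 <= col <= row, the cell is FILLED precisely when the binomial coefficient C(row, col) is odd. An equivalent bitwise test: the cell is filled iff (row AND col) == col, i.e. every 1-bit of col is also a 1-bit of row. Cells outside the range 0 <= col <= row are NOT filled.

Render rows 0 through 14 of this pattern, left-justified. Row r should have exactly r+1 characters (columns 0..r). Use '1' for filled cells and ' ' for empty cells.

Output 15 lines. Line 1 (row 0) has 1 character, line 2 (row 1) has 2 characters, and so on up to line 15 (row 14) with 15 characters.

r0=0: 1
r1=1: 11
r2=10: 1 1
r3=11: 1111
r4=100: 1   1
r5=101: 11  11
r6=110: 1 1 1 1
r7=111: 11111111
r8=1000: 1       1
r9=1001: 11      11
r10=1010: 1 1     1 1
r11=1011: 1111    1111
r12=1100: 1   1   1   1
r13=1101: 11  11  11  11
r14=1110: 1 1 1 1 1 1 1 1

Answer: 1
11
1 1
1111
1   1
11  11
1 1 1 1
11111111
1       1
11      11
1 1     1 1
1111    1111
1   1   1   1
11  11  11  11
1 1 1 1 1 1 1 1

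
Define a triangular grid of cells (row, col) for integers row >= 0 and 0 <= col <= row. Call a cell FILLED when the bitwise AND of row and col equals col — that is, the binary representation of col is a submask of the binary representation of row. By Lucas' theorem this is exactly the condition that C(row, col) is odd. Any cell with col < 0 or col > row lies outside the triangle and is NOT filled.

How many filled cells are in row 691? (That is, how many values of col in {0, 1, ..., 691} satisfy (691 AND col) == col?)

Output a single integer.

691 in binary = 1010110011
popcount(691) = number of 1-bits in 1010110011 = 6
A col c satisfies (691 AND c) == c iff every set bit of c is also set in 691; each of the 6 set bits of 691 can independently be on or off in c.
count = 2^6 = 64

Answer: 64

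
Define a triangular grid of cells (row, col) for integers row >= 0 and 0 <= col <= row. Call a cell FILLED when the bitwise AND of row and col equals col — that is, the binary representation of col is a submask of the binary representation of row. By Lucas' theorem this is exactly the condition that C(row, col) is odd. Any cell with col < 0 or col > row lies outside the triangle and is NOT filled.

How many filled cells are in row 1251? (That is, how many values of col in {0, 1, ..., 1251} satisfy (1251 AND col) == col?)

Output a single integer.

1251 in binary = 10011100011
popcount(1251) = number of 1-bits in 10011100011 = 6
A col c satisfies (1251 AND c) == c iff every set bit of c is also set in 1251; each of the 6 set bits of 1251 can independently be on or off in c.
count = 2^6 = 64

Answer: 64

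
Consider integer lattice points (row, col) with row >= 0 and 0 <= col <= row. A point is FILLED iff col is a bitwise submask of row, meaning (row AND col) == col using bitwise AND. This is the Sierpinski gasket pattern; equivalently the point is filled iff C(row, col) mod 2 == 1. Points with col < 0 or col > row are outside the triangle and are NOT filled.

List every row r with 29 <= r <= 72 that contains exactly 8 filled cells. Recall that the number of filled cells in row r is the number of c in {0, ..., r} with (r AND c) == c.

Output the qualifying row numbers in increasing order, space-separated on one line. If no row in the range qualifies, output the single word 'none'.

Answer: 35 37 38 41 42 44 49 50 52 56 67 69 70

Derivation:
Row r has 2^popcount(r) filled cells, so we need popcount(r) = log2(8) = 3.
Scan r = 29..72 and keep those with exactly 3 one-bits:
r=29=11101 popcount=4 -> skip
r=30=11110 popcount=4 -> skip
r=31=11111 popcount=5 -> skip
r=32=100000 popcount=1 -> skip
r=33=100001 popcount=2 -> skip
r=34=100010 popcount=2 -> skip
r=35=100011 popcount=3 -> KEEP
r=36=100100 popcount=2 -> skip
r=37=100101 popcount=3 -> KEEP
r=38=100110 popcount=3 -> KEEP
r=39=100111 popcount=4 -> skip
r=40=101000 popcount=2 -> skip
r=41=101001 popcount=3 -> KEEP
r=42=101010 popcount=3 -> KEEP
r=43=101011 popcount=4 -> skip
r=44=101100 popcount=3 -> KEEP
r=45=101101 popcount=4 -> skip
r=46=101110 popcount=4 -> skip
r=47=101111 popcount=5 -> skip
r=48=110000 popcount=2 -> skip
r=49=110001 popcount=3 -> KEEP
r=50=110010 popcount=3 -> KEEP
r=51=110011 popcount=4 -> skip
r=52=110100 popcount=3 -> KEEP
r=53=110101 popcount=4 -> skip
r=54=110110 popcount=4 -> skip
r=55=110111 popcount=5 -> skip
r=56=111000 popcount=3 -> KEEP
r=57=111001 popcount=4 -> skip
r=58=111010 popcount=4 -> skip
r=59=111011 popcount=5 -> skip
r=60=111100 popcount=4 -> skip
r=61=111101 popcount=5 -> skip
r=62=111110 popcount=5 -> skip
r=63=111111 popcount=6 -> skip
r=64=1000000 popcount=1 -> skip
r=65=1000001 popcount=2 -> skip
r=66=1000010 popcount=2 -> skip
r=67=1000011 popcount=3 -> KEEP
r=68=1000100 popcount=2 -> skip
r=69=1000101 popcount=3 -> KEEP
r=70=1000110 popcount=3 -> KEEP
r=71=1000111 popcount=4 -> skip
r=72=1001000 popcount=2 -> skip
Kept rows: 35 37 38 41 42 44 49 50 52 56 67 69 70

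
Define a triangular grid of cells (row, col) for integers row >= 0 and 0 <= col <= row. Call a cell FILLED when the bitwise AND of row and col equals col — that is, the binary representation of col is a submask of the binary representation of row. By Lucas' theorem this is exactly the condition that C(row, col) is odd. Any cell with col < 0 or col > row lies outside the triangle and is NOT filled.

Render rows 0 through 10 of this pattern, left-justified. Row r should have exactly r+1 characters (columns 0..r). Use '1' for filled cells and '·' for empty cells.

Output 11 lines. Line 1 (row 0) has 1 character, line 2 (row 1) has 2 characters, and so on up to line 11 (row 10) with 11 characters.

Answer: 1
11
1·1
1111
1···1
11··11
1·1·1·1
11111111
1·······1
11······11
1·1·····1·1

Derivation:
r0=0: 1
r1=1: 11
r2=10: 1·1
r3=11: 1111
r4=100: 1···1
r5=101: 11··11
r6=110: 1·1·1·1
r7=111: 11111111
r8=1000: 1·······1
r9=1001: 11······11
r10=1010: 1·1·····1·1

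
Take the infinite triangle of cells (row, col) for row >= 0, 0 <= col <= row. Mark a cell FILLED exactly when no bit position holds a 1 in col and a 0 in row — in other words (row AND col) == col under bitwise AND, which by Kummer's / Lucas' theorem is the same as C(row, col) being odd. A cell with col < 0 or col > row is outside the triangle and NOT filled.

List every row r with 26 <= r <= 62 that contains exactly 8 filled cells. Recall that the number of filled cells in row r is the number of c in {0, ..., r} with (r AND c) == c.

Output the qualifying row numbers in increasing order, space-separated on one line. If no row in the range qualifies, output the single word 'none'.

Row r has 2^popcount(r) filled cells, so we need popcount(r) = log2(8) = 3.
Scan r = 26..62 and keep those with exactly 3 one-bits:
r=26=11010 popcount=3 -> KEEP
r=27=11011 popcount=4 -> skip
r=28=11100 popcount=3 -> KEEP
r=29=11101 popcount=4 -> skip
r=30=11110 popcount=4 -> skip
r=31=11111 popcount=5 -> skip
r=32=100000 popcount=1 -> skip
r=33=100001 popcount=2 -> skip
r=34=100010 popcount=2 -> skip
r=35=100011 popcount=3 -> KEEP
r=36=100100 popcount=2 -> skip
r=37=100101 popcount=3 -> KEEP
r=38=100110 popcount=3 -> KEEP
r=39=100111 popcount=4 -> skip
r=40=101000 popcount=2 -> skip
r=41=101001 popcount=3 -> KEEP
r=42=101010 popcount=3 -> KEEP
r=43=101011 popcount=4 -> skip
r=44=101100 popcount=3 -> KEEP
r=45=101101 popcount=4 -> skip
r=46=101110 popcount=4 -> skip
r=47=101111 popcount=5 -> skip
r=48=110000 popcount=2 -> skip
r=49=110001 popcount=3 -> KEEP
r=50=110010 popcount=3 -> KEEP
r=51=110011 popcount=4 -> skip
r=52=110100 popcount=3 -> KEEP
r=53=110101 popcount=4 -> skip
r=54=110110 popcount=4 -> skip
r=55=110111 popcount=5 -> skip
r=56=111000 popcount=3 -> KEEP
r=57=111001 popcount=4 -> skip
r=58=111010 popcount=4 -> skip
r=59=111011 popcount=5 -> skip
r=60=111100 popcount=4 -> skip
r=61=111101 popcount=5 -> skip
r=62=111110 popcount=5 -> skip
Kept rows: 26 28 35 37 38 41 42 44 49 50 52 56

Answer: 26 28 35 37 38 41 42 44 49 50 52 56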